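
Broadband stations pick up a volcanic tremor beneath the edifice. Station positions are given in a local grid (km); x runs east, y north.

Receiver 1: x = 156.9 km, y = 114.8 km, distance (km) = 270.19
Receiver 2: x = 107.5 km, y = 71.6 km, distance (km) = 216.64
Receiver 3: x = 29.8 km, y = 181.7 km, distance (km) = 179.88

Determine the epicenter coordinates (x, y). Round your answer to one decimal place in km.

(-109.1, 67.4)

Circle about each station: (x − 156.9)² + (y − 114.8)² = 270.19²; (x − 107.5)² + (y − 71.6)² = 216.64²; (x − 29.8)² + (y − 181.7)² = 179.88².
Subtracting the Receiver 1 equation from the Receiver 2 and Receiver 3 equations removes the quadratic terms:
-98.8 x − 86.4 y = 4955.91
-254.2 x + 133.8 y = 36752.10
Solving the 2×2 system: x ≈ -109.1, y ≈ 67.4 km.
Check against Receiver 1 (with the unrounded x, y): √((x − 156.9)²+(y − 114.8)²) = 270.19 ≈ 270.19 km. ✓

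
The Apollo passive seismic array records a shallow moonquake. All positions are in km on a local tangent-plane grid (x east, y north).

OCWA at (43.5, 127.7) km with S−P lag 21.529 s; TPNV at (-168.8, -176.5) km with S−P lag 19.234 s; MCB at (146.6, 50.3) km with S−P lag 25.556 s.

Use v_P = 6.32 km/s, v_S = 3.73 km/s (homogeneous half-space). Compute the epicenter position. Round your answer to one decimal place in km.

x ≈ -71.3 km, y ≈ -31.1 km

Distance from S−P lag: d = Δt · v_P v_S / (v_P − v_S) = Δt · (6.32·3.73)/(6.32−3.73) ≈ 9.1018·Δt.
So d_OCWA = 195.95, d_TPNV = 175.06, d_MCB = 232.60 km.
Circle about each station: (x − 43.5)² + (y − 127.7)² = 195.95²; (x + 168.8)² + (y + 176.5)² = 175.06²; (x − 146.6)² + (y − 50.3)² = 232.60².
Subtracting the OCWA equation from the TPNV and MCB equations removes the quadratic terms:
-424.6 x − 608.4 y = 49196.55
206.2 x − 154.8 y = -9884.25
Solving the 2×2 system: x ≈ -71.3, y ≈ -31.1 km.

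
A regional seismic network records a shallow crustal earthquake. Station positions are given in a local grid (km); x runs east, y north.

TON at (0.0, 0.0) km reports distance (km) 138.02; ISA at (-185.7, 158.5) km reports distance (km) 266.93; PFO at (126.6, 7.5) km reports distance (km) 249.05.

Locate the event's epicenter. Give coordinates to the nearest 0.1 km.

Circle about each station: x² + y² = 138.02²; (x + 185.7)² + (y − 158.5)² = 266.93²; (x − 126.6)² + (y − 7.5)² = 249.05².
Subtracting the TON equation from the ISA and PFO equations removes the quadratic terms:
-371.4 x + 317.0 y = 7404.64
253.2 x + 15.0 y = -26892.57
Solving the 2×2 system: x ≈ -100.6, y ≈ -94.5 km.

(-100.6, -94.5)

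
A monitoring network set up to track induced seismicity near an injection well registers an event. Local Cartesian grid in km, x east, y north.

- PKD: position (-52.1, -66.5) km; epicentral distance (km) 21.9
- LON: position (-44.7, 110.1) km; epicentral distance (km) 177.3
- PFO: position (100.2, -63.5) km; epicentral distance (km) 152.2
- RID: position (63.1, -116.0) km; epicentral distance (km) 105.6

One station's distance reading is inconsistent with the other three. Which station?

Solve using three stations at a time. Using PKD, LON, RID (subtract circle equations pairwise → linear system) gives (x, y) ≈ (-30.2, -66.6).
Distances from that point to each station vs reported:
  PKD: calculated 21.9 vs reported 21.9 → residual 0.0 km
  LON: calculated 177.3 vs reported 177.3 → residual 0.0 km
  PFO: calculated 130.5 vs reported 152.2 → residual 21.7 km
  RID: calculated 105.6 vs reported 105.6 → residual 0.0 km
PKD, LON, RID are mutually consistent (residuals ≈ 0); PFO is off by 21.7 km.

PFO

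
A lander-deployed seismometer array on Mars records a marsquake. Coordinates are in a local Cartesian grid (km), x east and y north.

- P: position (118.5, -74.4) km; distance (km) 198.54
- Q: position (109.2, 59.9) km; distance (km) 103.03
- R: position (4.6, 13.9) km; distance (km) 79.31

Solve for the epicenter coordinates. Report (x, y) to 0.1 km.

x ≈ 11.6 km, y ≈ 92.9 km

Circle about each station: (x − 118.5)² + (y + 74.4)² = 198.54²; (x − 109.2)² + (y − 59.9)² = 103.03²; (x − 4.6)² + (y − 13.9)² = 79.31².
Subtracting the P equation from the Q and R equations removes the quadratic terms:
-18.6 x + 268.6 y = 24737.99
-227.8 x + 176.6 y = 13764.82
Solving the 2×2 system: x ≈ 11.6, y ≈ 92.9 km.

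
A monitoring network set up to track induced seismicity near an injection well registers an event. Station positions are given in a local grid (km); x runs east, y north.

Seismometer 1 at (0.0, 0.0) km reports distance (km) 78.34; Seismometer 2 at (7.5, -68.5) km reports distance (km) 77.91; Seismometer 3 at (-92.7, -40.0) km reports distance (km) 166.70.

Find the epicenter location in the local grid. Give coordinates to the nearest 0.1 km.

x ≈ 73.5 km, y ≈ -27.1 km

Circle about each station: x² + y² = 78.34²; (x − 7.5)² + (y + 68.5)² = 77.91²; (x + 92.7)² + (y + 40.0)² = 166.70².
Subtracting the Seismometer 1 equation from the Seismometer 2 and Seismometer 3 equations removes the quadratic terms:
15.0 x − 137.0 y = 4815.69
-185.4 x − 80.0 y = -11458.44
Solving the 2×2 system: x ≈ 73.5, y ≈ -27.1 km.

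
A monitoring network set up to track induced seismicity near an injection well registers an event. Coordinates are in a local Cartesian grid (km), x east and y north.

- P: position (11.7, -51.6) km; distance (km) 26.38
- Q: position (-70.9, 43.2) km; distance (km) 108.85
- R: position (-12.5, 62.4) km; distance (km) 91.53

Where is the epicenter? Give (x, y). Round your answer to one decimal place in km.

(13.7, -25.3)

Circle about each station: (x − 11.7)² + (y + 51.6)² = 26.38²; (x + 70.9)² + (y − 43.2)² = 108.85²; (x + 12.5)² + (y − 62.4)² = 91.53².
Subtracting the P equation from the Q and R equations removes the quadratic terms:
-165.2 x + 189.6 y = -7058.82
-48.4 x + 228.0 y = -6431.28
Solving the 2×2 system: x ≈ 13.7, y ≈ -25.3 km.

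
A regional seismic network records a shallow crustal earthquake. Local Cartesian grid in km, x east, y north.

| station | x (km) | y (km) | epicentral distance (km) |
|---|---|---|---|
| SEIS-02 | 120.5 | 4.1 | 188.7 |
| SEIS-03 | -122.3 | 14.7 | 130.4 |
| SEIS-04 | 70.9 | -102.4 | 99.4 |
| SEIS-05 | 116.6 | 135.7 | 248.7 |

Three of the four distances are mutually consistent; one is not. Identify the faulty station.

Solve using three stations at a time. Using SEIS-03, SEIS-04, SEIS-05 (subtract circle equations pairwise → linear system) gives (x, y) ≈ (-23.1, -70.1).
Distances from that point to each station vs reported:
  SEIS-02: calculated 161.7 vs reported 188.7 → residual 27.0 km
  SEIS-03: calculated 130.4 vs reported 130.4 → residual 0.0 km
  SEIS-04: calculated 99.5 vs reported 99.4 → residual 0.1 km
  SEIS-05: calculated 248.7 vs reported 248.7 → residual 0.0 km
SEIS-03, SEIS-04, SEIS-05 are mutually consistent (residuals ≈ 0); SEIS-02 is off by 27.0 km.

SEIS-02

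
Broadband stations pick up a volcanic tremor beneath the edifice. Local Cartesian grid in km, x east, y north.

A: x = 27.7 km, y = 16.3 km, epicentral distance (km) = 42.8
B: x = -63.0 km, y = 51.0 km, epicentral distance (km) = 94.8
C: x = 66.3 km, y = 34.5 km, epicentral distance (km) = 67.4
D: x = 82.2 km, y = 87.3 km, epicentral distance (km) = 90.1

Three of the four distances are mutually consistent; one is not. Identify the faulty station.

B

Solve using three stations at a time. Using A, C, D (subtract circle equations pairwise → linear system) gives (x, y) ≈ (0.7, 49.2).
Distances from that point to each station vs reported:
  A: calculated 42.6 vs reported 42.8 → residual 0.2 km
  B: calculated 63.7 vs reported 94.8 → residual 31.1 km
  C: calculated 67.3 vs reported 67.4 → residual 0.1 km
  D: calculated 90.0 vs reported 90.1 → residual 0.1 km
A, C, D are mutually consistent (residuals ≈ 0); B is off by 31.1 km.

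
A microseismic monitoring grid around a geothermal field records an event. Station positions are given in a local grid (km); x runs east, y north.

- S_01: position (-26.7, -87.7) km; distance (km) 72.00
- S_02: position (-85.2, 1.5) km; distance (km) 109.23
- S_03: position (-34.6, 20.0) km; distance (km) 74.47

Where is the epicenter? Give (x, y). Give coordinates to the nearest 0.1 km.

x ≈ 18.8 km, y ≈ -31.9 km

Circle about each station: (x + 26.7)² + (y + 87.7)² = 72.00²; (x + 85.2)² + (y − 1.5)² = 109.23²; (x + 34.6)² + (y − 20.0)² = 74.47².
Subtracting the S_01 equation from the S_02 and S_03 equations removes the quadratic terms:
-117.0 x + 178.4 y = -7890.08
-15.8 x + 215.4 y = -7168.80
Solving the 2×2 system: x ≈ 18.8, y ≈ -31.9 km.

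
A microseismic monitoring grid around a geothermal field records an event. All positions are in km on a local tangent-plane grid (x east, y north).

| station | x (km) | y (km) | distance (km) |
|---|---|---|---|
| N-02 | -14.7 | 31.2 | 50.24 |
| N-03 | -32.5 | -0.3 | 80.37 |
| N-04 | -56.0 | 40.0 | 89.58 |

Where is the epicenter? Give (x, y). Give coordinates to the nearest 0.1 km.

(33.4, 45.7)

Circle about each station: (x + 14.7)² + (y − 31.2)² = 50.24²; (x + 32.5)² + (y + 0.3)² = 80.37²; (x + 56.0)² + (y − 40.0)² = 89.58².
Subtracting pairs of circle equations eliminates x²+y² and gives linear equations (the radical axes):
-35.6 x − 63.0 y = -4068.47
-82.6 x + 17.6 y = -1954.05
Solving the 2×2 system: x ≈ 33.4, y ≈ 45.7 km.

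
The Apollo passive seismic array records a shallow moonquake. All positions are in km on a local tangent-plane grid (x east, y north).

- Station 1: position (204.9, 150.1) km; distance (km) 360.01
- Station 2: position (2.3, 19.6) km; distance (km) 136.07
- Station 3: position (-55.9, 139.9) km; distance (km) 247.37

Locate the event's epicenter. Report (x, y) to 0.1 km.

Circle about each station: (x − 204.9)² + (y − 150.1)² = 360.01²; (x − 2.3)² + (y − 19.6)² = 136.07²; (x + 55.9)² + (y − 139.9)² = 247.37².
Subtracting pairs of circle equations eliminates x²+y² and gives linear equations (the radical axes):
-405.2 x − 261.0 y = 46967.59
-521.6 x − 20.4 y = 26598.08
Solving the 2×2 system: x ≈ -46.8, y ≈ -107.3 km.
Check against Station 1 (with the unrounded x, y): √((x − 204.9)²+(y − 150.1)²) = 360.01 ≈ 360.01 km. ✓

-46.8 km east, -107.3 km north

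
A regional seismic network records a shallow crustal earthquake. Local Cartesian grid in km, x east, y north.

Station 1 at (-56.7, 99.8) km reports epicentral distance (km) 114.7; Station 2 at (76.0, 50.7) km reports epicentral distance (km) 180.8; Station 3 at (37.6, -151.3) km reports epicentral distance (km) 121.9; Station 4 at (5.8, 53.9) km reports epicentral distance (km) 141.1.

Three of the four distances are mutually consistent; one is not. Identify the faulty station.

Solve using three stations at a time. Using Station 2, Station 3, Station 4 (subtract circle equations pairwise → linear system) gives (x, y) ≈ (-55.8, -73.0).
Distances from that point to each station vs reported:
  Station 1: calculated 172.8 vs reported 114.7 → residual 58.1 km
  Station 2: calculated 180.8 vs reported 180.8 → residual 0.0 km
  Station 3: calculated 121.9 vs reported 121.9 → residual 0.0 km
  Station 4: calculated 141.1 vs reported 141.1 → residual 0.0 km
Station 2, Station 3, Station 4 are mutually consistent (residuals ≈ 0); Station 1 is off by 58.1 km.

Station 1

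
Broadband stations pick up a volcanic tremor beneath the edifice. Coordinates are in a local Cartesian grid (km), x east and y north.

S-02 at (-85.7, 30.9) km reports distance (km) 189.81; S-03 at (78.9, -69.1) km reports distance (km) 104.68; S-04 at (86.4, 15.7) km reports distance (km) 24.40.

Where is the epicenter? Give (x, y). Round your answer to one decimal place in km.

Circle about each station: (x + 85.7)² + (y − 30.9)² = 189.81²; (x − 78.9)² + (y + 69.1)² = 104.68²; (x − 86.4)² + (y − 15.7)² = 24.40².
Subtracting pairs of circle equations eliminates x²+y² and gives linear equations (the radical axes):
329.2 x − 200.0 y = 27770.65
344.2 x − 30.4 y = 34844.63
Solving the 2×2 system: x ≈ 104.1, y ≈ 32.5 km.
Check against S-02 (with the unrounded x, y): √((x + 85.7)²+(y − 30.9)²) = 189.81 ≈ 189.81 km. ✓

x ≈ 104.1 km, y ≈ 32.5 km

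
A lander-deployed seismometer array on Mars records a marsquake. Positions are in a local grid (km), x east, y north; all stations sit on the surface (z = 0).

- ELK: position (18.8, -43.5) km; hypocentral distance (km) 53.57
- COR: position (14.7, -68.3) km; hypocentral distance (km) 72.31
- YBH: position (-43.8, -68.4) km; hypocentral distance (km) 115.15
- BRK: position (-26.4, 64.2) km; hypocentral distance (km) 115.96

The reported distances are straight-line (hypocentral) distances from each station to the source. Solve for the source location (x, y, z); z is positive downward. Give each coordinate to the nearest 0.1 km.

Each station gives a sphere (x−x_i)² + (y−y_i)² + z² = d_i² (stations at z=0).
Subtracting the ELK sphere from COR and YBH: z² cancels, leaving linear equations in x and y:
-8.2 x − 49.6 y = 276.30
-125.2 x − 49.8 y = -6038.47
Solving: x ≈ 53.997, y ≈ -14.497 km (keep extra digits for the depth step; rounded: 54.0, -14.5).
Then from the ELK sphere: z² = 53.57² − (x − 18.8)² − (y + 43.5)² with x = 53.997, y = -14.497, so z ≈ 28.102 ≈ 28.1 km.

x ≈ 54.0 km, y ≈ -14.5 km, depth ≈ 28.1 km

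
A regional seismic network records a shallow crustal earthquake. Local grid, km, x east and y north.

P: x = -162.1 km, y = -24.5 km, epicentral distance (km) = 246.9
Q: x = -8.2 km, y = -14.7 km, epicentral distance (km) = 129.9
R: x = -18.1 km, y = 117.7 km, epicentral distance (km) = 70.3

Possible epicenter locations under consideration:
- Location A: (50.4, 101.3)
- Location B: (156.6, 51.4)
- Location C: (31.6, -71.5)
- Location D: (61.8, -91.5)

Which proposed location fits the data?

For each candidate, compare |candidate − station| to the reported distance:
Location A: residuals P 0.0, Q 0.1, R 0.1 → max 0.1 km
Location B: residuals P 80.7, Q 47.7, R 116.6 → max 116.6 km
Location C: residuals P 47.6, Q 60.5, R 125.3 → max 125.3 km
Location D: residuals P 13.2, Q 26.0, R 153.6 → max 153.6 km
Only Location A has all residuals ≈ 0.

Location A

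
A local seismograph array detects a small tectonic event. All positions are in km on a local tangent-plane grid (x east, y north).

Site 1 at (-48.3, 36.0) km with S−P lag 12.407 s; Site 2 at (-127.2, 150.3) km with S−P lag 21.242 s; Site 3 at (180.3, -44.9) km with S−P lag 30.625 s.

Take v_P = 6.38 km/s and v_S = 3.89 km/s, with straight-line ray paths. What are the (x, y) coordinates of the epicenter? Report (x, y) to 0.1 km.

Distance from S−P lag: d = Δt · v_P v_S / (v_P − v_S) = Δt · (6.38·3.89)/(6.38−3.89) ≈ 9.9671·Δt.
So d_Site 1 = 123.66, d_Site 2 = 211.72, d_Site 3 = 305.24 km.
Circle about each station: (x + 48.3)² + (y − 36.0)² = 123.66²; (x + 127.2)² + (y − 150.3)² = 211.72²; (x − 180.3)² + (y + 44.9)² = 305.24².
Subtracting the Site 1 equation from the Site 2 and Site 3 equations removes the quadratic terms:
-157.8 x + 228.6 y = 5607.48
457.2 x − 161.8 y = -46984.45
Solving the 2×2 system: x ≈ -124.5, y ≈ -61.4 km.
Check against Site 1 (with the unrounded x, y): √((x + 48.3)²+(y − 36.0)²) = 123.67 ≈ 123.66 km. ✓

(-124.5, -61.4)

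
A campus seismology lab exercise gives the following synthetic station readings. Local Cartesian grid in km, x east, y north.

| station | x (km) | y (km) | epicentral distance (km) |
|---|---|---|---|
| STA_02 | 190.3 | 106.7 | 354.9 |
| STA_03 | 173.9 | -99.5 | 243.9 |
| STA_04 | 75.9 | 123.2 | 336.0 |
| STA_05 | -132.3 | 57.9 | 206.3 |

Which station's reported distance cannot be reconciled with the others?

Solve using three stations at a time. Using STA_02, STA_03, STA_05 (subtract circle equations pairwise → linear system) gives (x, y) ≈ (-67.0, -137.8).
Distances from that point to each station vs reported:
  STA_02: calculated 354.9 vs reported 354.9 → residual 0.0 km
  STA_03: calculated 243.9 vs reported 243.9 → residual 0.0 km
  STA_04: calculated 297.5 vs reported 336.0 → residual 38.5 km
  STA_05: calculated 206.3 vs reported 206.3 → residual 0.0 km
STA_02, STA_03, STA_05 are mutually consistent (residuals ≈ 0); STA_04 is off by 38.5 km.

STA_04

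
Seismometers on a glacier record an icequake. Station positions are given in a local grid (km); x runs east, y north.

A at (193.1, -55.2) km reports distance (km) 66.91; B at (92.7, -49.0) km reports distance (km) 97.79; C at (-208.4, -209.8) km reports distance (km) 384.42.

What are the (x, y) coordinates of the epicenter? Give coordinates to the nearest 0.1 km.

Circle about each station: (x − 193.1)² + (y + 55.2)² = 66.91²; (x − 92.7)² + (y + 49.0)² = 97.79²; (x + 208.4)² + (y + 209.8)² = 384.42².
Subtracting pairs of circle equations eliminates x²+y² and gives linear equations (the radical axes):
-200.8 x + 12.4 y = -34426.30
-803.0 x − 309.2 y = -96189.84
Solving the 2×2 system: x ≈ 164.3, y ≈ -115.6 km.

(164.3, -115.6)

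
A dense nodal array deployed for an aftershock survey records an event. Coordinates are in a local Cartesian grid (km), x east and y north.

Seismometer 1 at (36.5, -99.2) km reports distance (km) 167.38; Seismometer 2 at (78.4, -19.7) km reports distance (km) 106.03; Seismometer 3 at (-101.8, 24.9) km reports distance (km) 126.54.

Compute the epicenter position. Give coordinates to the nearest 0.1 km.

17.5 km east, 67.1 km north

Circle about each station: (x − 36.5)² + (y + 99.2)² = 167.38²; (x − 78.4)² + (y + 19.7)² = 106.03²; (x + 101.8)² + (y − 24.9)² = 126.54².
Subtracting the Seismometer 1 equation from the Seismometer 2 and Seismometer 3 equations removes the quadratic terms:
83.8 x + 159.0 y = 12135.46
-276.6 x + 248.2 y = 11814.05
Solving the 2×2 system: x ≈ 17.5, y ≈ 67.1 km.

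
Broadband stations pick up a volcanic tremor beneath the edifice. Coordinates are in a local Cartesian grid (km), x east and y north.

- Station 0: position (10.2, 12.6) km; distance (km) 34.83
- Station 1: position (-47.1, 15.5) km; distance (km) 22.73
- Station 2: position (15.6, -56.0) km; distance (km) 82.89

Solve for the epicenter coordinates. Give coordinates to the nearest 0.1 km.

x ≈ -24.4 km, y ≈ 16.6 km

Circle about each station: (x − 10.2)² + (y − 12.6)² = 34.83²; (x + 47.1)² + (y − 15.5)² = 22.73²; (x − 15.6)² + (y + 56.0)² = 82.89².
Subtracting pairs of circle equations eliminates x²+y² and gives linear equations (the radical axes):
-114.6 x + 5.8 y = 2892.34
10.8 x − 137.2 y = -2541.06
Solving the 2×2 system: x ≈ -24.4, y ≈ 16.6 km.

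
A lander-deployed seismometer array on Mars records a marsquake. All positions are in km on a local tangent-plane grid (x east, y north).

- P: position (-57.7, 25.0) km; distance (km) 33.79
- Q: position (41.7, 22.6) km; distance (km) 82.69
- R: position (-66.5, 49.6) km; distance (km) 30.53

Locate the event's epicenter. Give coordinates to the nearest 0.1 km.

Circle about each station: (x + 57.7)² + (y − 25.0)² = 33.79²; (x − 41.7)² + (y − 22.6)² = 82.69²; (x + 66.5)² + (y − 49.6)² = 30.53².
Subtracting the P equation from the Q and R equations removes the quadratic terms:
198.8 x − 4.8 y = -7400.51
-17.6 x + 49.2 y = 3137.80
Solving the 2×2 system: x ≈ -36.0, y ≈ 50.9 km.

(-36.0, 50.9)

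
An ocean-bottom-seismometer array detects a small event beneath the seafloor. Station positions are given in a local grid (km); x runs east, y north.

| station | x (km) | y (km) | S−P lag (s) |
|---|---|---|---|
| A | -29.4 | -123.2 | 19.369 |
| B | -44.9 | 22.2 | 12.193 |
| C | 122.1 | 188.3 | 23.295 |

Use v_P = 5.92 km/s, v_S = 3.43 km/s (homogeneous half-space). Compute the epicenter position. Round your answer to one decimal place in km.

(53.9, 11.0)

Distance from S−P lag: d = Δt · v_P v_S / (v_P − v_S) = Δt · (5.92·3.43)/(5.92−3.43) ≈ 8.1549·Δt.
So d_A = 157.95, d_B = 99.43, d_C = 189.97 km.
Circle about each station: (x + 29.4)² + (y + 123.2)² = 157.95²; (x + 44.9)² + (y − 22.2)² = 99.43²; (x − 122.1)² + (y − 188.3)² = 189.97².
Subtracting the A equation from the B and C equations removes the quadratic terms:
-31.0 x + 290.8 y = 1528.13
303.0 x + 623.0 y = 23182.30
Solving the 2×2 system: x ≈ 53.9, y ≈ 11.0 km.
Check against A (with the unrounded x, y): √((x + 29.4)²+(y + 123.2)²) = 157.95 ≈ 157.95 km. ✓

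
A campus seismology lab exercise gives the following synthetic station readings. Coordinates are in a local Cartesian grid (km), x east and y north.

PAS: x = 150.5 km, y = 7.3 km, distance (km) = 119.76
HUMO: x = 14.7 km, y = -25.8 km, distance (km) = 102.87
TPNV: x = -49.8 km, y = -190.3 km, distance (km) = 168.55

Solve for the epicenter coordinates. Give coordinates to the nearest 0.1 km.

Circle about each station: (x − 150.5)² + (y − 7.3)² = 119.76²; (x − 14.7)² + (y + 25.8)² = 102.87²; (x + 49.8)² + (y + 190.3)² = 168.55².
Subtracting the PAS equation from the HUMO and TPNV equations removes the quadratic terms:
-271.6 x − 66.2 y = -18061.59
-400.6 x − 395.2 y = 1923.95
Solving the 2×2 system: x ≈ 89.9, y ≈ -96.0 km.
Check against PAS (with the unrounded x, y): √((x − 150.5)²+(y − 7.3)²) = 119.76 ≈ 119.76 km. ✓

x ≈ 89.9 km, y ≈ -96.0 km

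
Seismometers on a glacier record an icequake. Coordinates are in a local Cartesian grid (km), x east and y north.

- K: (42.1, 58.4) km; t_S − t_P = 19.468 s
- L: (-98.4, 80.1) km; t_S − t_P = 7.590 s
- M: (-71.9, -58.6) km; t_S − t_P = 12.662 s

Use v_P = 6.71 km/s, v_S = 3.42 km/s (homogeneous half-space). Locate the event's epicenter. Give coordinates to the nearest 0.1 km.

(-90.2, 27.8)

Distance from S−P lag: d = Δt · v_P v_S / (v_P − v_S) = Δt · (6.71·3.42)/(6.71−3.42) ≈ 6.9751·Δt.
So d_K = 135.79, d_L = 52.94, d_M = 88.32 km.
Circle about each station: (x − 42.1)² + (y − 58.4)² = 135.79²; (x + 98.4)² + (y − 80.1)² = 52.94²; (x + 71.9)² + (y + 58.6)² = 88.32².
Subtracting pairs of circle equations eliminates x²+y² and gives linear equations (the radical axes):
-281.0 x + 43.4 y = 26551.88
-228.0 x − 234.0 y = 14059.10
Solving the 2×2 system: x ≈ -90.2, y ≈ 27.8 km.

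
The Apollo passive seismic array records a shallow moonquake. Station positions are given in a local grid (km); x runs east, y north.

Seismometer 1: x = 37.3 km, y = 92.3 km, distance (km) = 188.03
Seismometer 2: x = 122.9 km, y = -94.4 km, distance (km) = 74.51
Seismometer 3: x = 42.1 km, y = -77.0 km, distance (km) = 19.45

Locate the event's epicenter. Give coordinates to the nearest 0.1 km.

Circle about each station: (x − 37.3)² + (y − 92.3)² = 188.03²; (x − 122.9)² + (y + 94.4)² = 74.51²; (x − 42.1)² + (y + 77.0)² = 19.45².
Subtracting the Seismometer 1 equation from the Seismometer 2 and Seismometer 3 equations removes the quadratic terms:
171.2 x − 373.4 y = 43908.73
9.6 x − 338.6 y = 32767.81
Solving the 2×2 system: x ≈ 48.4, y ≈ -95.4 km.

(48.4, -95.4)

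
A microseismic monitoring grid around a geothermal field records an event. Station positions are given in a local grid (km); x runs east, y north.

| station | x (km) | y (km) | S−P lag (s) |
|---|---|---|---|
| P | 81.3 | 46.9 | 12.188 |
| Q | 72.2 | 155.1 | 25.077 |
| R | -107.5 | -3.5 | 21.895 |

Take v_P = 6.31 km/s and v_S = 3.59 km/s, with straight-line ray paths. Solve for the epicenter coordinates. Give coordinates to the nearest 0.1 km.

x ≈ 67.8 km, y ≈ -53.7 km

Distance from S−P lag: d = Δt · v_P v_S / (v_P − v_S) = Δt · (6.31·3.59)/(6.31−3.59) ≈ 8.3283·Δt.
So d_P = 101.50, d_Q = 208.85, d_R = 182.35 km.
Circle about each station: (x − 81.3)² + (y − 46.9)² = 101.50²; (x − 72.2)² + (y − 155.1)² = 208.85²; (x + 107.5)² + (y + 3.5)² = 182.35².
Subtracting pairs of circle equations eliminates x²+y² and gives linear equations (the radical axes):
-18.2 x + 216.4 y = -12856.52
-377.6 x − 100.8 y = -20190.07
Solving the 2×2 system: x ≈ 67.8, y ≈ -53.7 km.
Check against P (with the unrounded x, y): √((x − 81.3)²+(y − 46.9)²) = 101.51 ≈ 101.50 km. ✓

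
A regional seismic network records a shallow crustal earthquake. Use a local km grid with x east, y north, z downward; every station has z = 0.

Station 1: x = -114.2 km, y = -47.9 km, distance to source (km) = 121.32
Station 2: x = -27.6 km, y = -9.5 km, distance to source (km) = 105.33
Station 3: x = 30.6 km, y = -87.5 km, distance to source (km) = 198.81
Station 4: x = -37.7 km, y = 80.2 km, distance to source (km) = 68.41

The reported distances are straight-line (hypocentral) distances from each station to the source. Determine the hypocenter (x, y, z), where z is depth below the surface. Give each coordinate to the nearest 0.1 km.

x ≈ -91.3 km, y ≈ 64.5 km, depth ≈ 39.5 km

Each station gives a sphere (x−x_i)² + (y−y_i)² + z² = d_i² (stations at z=0).
Subtracting the Station 1 sphere from Station 2 and Station 3: z² cancels, leaving linear equations in x and y:
173.2 x + 76.8 y = -10859.91
289.6 x − 79.2 y = -31550.31
Solving: x ≈ -91.304, y ≈ 64.504 km (keep extra digits for the depth step; rounded: -91.3, 64.5).
Then from the Station 1 sphere: z² = 121.32² − (x + 114.2)² − (y + 47.9)² with x = -91.304, y = 64.504, so z ≈ 39.492 ≈ 39.5 km.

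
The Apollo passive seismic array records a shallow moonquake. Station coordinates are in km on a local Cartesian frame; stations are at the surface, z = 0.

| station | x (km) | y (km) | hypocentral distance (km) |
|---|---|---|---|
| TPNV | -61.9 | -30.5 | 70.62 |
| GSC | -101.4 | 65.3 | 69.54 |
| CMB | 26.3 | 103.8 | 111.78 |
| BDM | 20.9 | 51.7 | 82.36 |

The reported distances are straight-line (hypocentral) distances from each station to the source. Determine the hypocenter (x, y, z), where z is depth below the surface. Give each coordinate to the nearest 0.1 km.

(-51.3, 30.7, 33.6)

Each station gives a sphere (x−x_i)² + (y−y_i)² + z² = d_i² (stations at z=0).
Subtracting the TPNV sphere from GSC and CMB: z² cancels, leaving linear equations in x and y:
-79.0 x + 191.6 y = 9935.56
176.4 x + 268.6 y = -803.31
Solving: x ≈ -51.304, y ≈ 30.702 km (keep extra digits for the depth step; rounded: -51.3, 30.7).
Then from the TPNV sphere: z² = 70.62² − (x + 61.9)² − (y + 30.5)² with x = -51.304, y = 30.702, so z ≈ 33.604 ≈ 33.6 km.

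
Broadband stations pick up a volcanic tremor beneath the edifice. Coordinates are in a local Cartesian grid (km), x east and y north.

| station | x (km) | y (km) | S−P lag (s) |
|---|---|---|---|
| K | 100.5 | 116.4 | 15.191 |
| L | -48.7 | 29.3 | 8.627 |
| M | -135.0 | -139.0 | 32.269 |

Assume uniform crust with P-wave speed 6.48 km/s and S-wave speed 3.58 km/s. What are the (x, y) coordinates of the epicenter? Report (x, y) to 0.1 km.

x ≈ -18.4 km, y ≈ 91.3 km

Distance from S−P lag: d = Δt · v_P v_S / (v_P − v_S) = Δt · (6.48·3.58)/(6.48−3.58) ≈ 7.9994·Δt.
So d_K = 121.52, d_L = 69.01, d_M = 258.13 km.
Circle about each station: (x − 100.5)² + (y − 116.4)² = 121.52²; (x + 48.7)² + (y − 29.3)² = 69.01²; (x + 135.0)² + (y + 139.0)² = 258.13².
Subtracting pairs of circle equations eliminates x²+y² and gives linear equations (the radical axes):
-298.4 x − 174.2 y = -10414.30
-471.0 x − 510.8 y = -37967.20
Solving the 2×2 system: x ≈ -18.4, y ≈ 91.3 km.
Check against K (with the unrounded x, y): √((x − 100.5)²+(y − 116.4)²) = 121.51 ≈ 121.52 km. ✓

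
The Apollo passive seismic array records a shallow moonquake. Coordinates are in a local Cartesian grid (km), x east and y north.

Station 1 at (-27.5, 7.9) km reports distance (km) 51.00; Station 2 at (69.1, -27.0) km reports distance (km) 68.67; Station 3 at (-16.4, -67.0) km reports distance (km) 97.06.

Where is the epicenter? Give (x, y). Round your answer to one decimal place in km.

Circle about each station: (x + 27.5)² + (y − 7.9)² = 51.00²; (x − 69.1)² + (y + 27.0)² = 68.67²; (x + 16.4)² + (y + 67.0)² = 97.06².
Subtracting the Station 1 equation from the Station 2 and Station 3 equations removes the quadratic terms:
193.2 x − 69.8 y = 2570.58
22.2 x − 149.8 y = -2880.34
Solving the 2×2 system: x ≈ 21.4, y ≈ 22.4 km.
Check against Station 1 (with the unrounded x, y): √((x + 27.5)²+(y − 7.9)²) = 51.00 ≈ 51.00 km. ✓

21.4 km east, 22.4 km north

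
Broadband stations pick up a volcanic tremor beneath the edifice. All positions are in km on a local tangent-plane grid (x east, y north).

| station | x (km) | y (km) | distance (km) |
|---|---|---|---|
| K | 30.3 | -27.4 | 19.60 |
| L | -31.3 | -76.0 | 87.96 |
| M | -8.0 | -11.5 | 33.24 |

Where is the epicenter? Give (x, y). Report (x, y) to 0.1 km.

Circle about each station: (x − 30.3)² + (y + 27.4)² = 19.60²; (x + 31.3)² + (y + 76.0)² = 87.96²; (x + 8.0)² + (y + 11.5)² = 33.24².
Subtracting pairs of circle equations eliminates x²+y² and gives linear equations (the radical axes):
-123.2 x − 97.2 y = -2265.96
-76.6 x + 31.8 y = -2193.34
Solving the 2×2 system: x ≈ 25.1, y ≈ -8.5 km.

(25.1, -8.5)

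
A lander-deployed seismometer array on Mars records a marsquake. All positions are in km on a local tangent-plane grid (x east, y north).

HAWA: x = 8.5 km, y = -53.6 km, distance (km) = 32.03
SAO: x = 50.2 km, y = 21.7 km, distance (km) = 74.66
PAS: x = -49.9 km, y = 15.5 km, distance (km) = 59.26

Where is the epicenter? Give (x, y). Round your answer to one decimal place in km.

x ≈ -7.4 km, y ≈ -25.8 km

Circle about each station: (x − 8.5)² + (y + 53.6)² = 32.03²; (x − 50.2)² + (y − 21.7)² = 74.66²; (x + 49.9)² + (y − 15.5)² = 59.26².
Subtracting pairs of circle equations eliminates x²+y² and gives linear equations (the radical axes):
83.4 x + 150.6 y = -4502.47
-116.8 x + 138.2 y = -2700.78
Solving the 2×2 system: x ≈ -7.4, y ≈ -25.8 km.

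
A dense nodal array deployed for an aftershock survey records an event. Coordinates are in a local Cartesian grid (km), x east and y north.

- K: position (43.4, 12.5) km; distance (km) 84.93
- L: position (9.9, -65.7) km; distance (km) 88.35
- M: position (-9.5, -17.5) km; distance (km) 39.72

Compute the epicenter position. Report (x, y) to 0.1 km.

Circle about each station: (x − 43.4)² + (y − 12.5)² = 84.93²; (x − 9.9)² + (y + 65.7)² = 88.35²; (x + 9.5)² + (y + 17.5)² = 39.72².
Subtracting pairs of circle equations eliminates x²+y² and gives linear equations (the radical axes):
-67.0 x − 156.4 y = 1782.07
-105.8 x − 60.0 y = 3992.12
Solving the 2×2 system: x ≈ -41.3, y ≈ 6.3 km.

-41.3 km east, 6.3 km north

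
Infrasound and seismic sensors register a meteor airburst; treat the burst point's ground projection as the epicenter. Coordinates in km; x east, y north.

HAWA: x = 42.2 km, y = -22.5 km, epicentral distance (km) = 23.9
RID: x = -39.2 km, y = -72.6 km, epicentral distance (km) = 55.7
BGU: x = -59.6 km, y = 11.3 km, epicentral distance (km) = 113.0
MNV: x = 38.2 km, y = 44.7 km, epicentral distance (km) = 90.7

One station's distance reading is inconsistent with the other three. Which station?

RID

Solve using three stations at a time. Using HAWA, BGU, MNV (subtract circle equations pairwise → linear system) gives (x, y) ≈ (37.8, -46.0).
Distances from that point to each station vs reported:
  HAWA: calculated 23.9 vs reported 23.9 → residual 0.0 km
  RID: calculated 81.5 vs reported 55.7 → residual 25.8 km
  BGU: calculated 113.0 vs reported 113.0 → residual 0.0 km
  MNV: calculated 90.7 vs reported 90.7 → residual 0.0 km
HAWA, BGU, MNV are mutually consistent (residuals ≈ 0); RID is off by 25.8 km.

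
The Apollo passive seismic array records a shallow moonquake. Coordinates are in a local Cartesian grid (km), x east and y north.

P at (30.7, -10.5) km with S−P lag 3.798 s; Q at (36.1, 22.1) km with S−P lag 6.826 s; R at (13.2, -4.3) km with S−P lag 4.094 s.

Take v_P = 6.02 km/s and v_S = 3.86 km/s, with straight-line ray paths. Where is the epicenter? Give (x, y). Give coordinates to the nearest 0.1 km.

Distance from S−P lag: d = Δt · v_P v_S / (v_P − v_S) = Δt · (6.02·3.86)/(6.02−3.86) ≈ 10.7580·Δt.
So d_P = 40.86, d_Q = 73.43, d_R = 44.04 km.
Circle about each station: (x − 30.7)² + (y + 10.5)² = 40.86²; (x − 36.1)² + (y − 22.1)² = 73.43²; (x − 13.2)² + (y + 4.3)² = 44.04².
Subtracting pairs of circle equations eliminates x²+y² and gives linear equations (the radical axes):
10.8 x + 65.2 y = -2983.55
-35.0 x + 12.4 y = -1129.99
Solving the 2×2 system: x ≈ 15.2, y ≈ -48.3 km.

15.2 km east, -48.3 km north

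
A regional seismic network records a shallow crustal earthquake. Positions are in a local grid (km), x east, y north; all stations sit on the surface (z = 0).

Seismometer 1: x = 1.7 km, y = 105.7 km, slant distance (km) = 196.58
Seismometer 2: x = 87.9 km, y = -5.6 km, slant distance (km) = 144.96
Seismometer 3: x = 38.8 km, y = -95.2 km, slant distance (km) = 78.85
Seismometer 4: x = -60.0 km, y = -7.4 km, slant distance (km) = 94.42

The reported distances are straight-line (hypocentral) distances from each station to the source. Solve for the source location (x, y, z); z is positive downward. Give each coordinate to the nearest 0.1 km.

Each station gives a sphere (x−x_i)² + (y−y_i)² + z² = d_i² (stations at z=0).
Subtracting the Seismometer 1 sphere from Seismometer 2 and Seismometer 3: z² cancels, leaving linear equations in x and y:
172.4 x − 222.6 y = 14212.68
74.2 x − 401.8 y = 31819.47
Solving: x ≈ -26.015, y ≈ -83.996 km (keep extra digits for the depth step; rounded: -26.0, -84.0).
Then from the Seismometer 1 sphere: z² = 196.58² − (x − 1.7)² − (y − 105.7)² with x = -26.015, y = -83.996, so z ≈ 43.486 ≈ 43.5 km.
Check against Seismometer 4 (with the unrounded solution): distance 94.41 ≈ 94.42 km. ✓

(-26.0, -84.0, 43.5)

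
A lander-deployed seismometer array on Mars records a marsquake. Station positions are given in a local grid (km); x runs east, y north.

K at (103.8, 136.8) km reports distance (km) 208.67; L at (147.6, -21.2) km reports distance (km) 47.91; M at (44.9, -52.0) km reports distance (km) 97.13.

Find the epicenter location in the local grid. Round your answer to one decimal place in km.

140.6 km east, -68.6 km north

Circle about each station: (x − 103.8)² + (y − 136.8)² = 208.67²; (x − 147.6)² + (y + 21.2)² = 47.91²; (x − 44.9)² + (y + 52.0)² = 97.13².
Subtracting the K equation from the L and M equations removes the quadratic terms:
87.6 x − 316.0 y = 33994.32
-117.8 x − 377.6 y = 9340.26
Solving the 2×2 system: x ≈ 140.6, y ≈ -68.6 km.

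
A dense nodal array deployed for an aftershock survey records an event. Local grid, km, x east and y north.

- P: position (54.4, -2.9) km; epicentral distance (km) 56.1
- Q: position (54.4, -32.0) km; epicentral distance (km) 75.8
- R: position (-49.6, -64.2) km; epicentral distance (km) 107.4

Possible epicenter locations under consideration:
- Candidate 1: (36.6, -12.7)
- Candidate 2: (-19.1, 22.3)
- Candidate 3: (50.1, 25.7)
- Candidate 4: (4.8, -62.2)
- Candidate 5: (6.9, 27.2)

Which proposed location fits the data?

For each candidate, compare |candidate − station| to the reported distance:
Candidate 1: residuals P 35.8, Q 49.5, R 7.0 → max 49.5 km
Candidate 2: residuals P 21.6, Q 15.6, R 15.7 → max 21.6 km
Candidate 3: residuals P 27.2, Q 17.9, R 26.8 → max 27.2 km
Candidate 4: residuals P 21.2, Q 17.7, R 53.0 → max 53.0 km
Candidate 5: residuals P 0.1, Q 0.1, R 0.1 → max 0.1 km
Only Candidate 5 has all residuals ≈ 0.

Candidate 5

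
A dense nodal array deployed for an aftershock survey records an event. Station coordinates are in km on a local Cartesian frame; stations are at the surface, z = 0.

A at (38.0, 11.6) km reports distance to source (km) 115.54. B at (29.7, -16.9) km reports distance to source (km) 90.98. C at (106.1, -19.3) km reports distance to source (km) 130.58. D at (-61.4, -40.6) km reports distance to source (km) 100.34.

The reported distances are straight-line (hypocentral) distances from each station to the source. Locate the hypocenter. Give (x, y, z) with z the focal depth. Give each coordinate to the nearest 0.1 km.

Each station gives a sphere (x−x_i)² + (y−y_i)² + z² = d_i² (stations at z=0).
Subtracting the A sphere from B and C: z² cancels, leaving linear equations in x and y:
-16.6 x − 57.0 y = 4661.27
136.2 x − 61.8 y = 6349.50
Solving: x ≈ 8.403, y ≈ -84.224 km (keep extra digits for the depth step; rounded: 8.4, -84.2).
Then from the A sphere: z² = 115.54² − (x − 38.0)² − (y − 11.6)² with x = 8.403, y = -84.224, so z ≈ 57.370 ≈ 57.4 km.

(8.4, -84.2, 57.4)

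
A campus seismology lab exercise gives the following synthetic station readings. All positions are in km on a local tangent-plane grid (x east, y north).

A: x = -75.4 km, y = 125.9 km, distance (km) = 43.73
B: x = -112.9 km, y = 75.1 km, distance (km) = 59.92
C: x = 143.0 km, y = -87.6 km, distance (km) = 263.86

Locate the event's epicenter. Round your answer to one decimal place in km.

Circle about each station: (x + 75.4)² + (y − 125.9)² = 43.73²; (x + 112.9)² + (y − 75.1)² = 59.92²; (x − 143.0)² + (y + 87.6)² = 263.86².
Subtracting the A equation from the B and C equations removes the quadratic terms:
-75.0 x − 101.6 y = -4827.64
436.8 x − 427.0 y = -61123.00
Solving the 2×2 system: x ≈ -54.3, y ≈ 87.6 km.

-54.3 km east, 87.6 km north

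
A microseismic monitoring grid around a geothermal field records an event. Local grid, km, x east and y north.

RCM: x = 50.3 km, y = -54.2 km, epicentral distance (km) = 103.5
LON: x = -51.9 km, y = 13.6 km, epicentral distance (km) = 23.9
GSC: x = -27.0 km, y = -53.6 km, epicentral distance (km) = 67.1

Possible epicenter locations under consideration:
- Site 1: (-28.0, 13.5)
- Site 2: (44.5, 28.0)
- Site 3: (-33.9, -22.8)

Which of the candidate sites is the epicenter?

For each candidate, compare |candidate − station| to the reported distance:
Site 1: residuals RCM 0.0, LON 0.0, GSC 0.0 → max 0.0 km
Site 2: residuals RCM 21.1, LON 73.6, GSC 41.4 → max 73.6 km
Site 3: residuals RCM 13.6, LON 16.7, GSC 35.5 → max 35.5 km
Only Site 1 has all residuals ≈ 0.

Site 1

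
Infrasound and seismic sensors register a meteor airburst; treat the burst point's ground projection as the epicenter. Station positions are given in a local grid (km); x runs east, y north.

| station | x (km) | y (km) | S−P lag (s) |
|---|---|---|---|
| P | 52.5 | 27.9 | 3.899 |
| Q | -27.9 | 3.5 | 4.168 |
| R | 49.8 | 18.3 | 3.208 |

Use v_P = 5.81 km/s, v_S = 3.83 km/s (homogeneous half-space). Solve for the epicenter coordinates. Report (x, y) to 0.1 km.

x ≈ 18.8 km, y ≈ -0.1 km

Distance from S−P lag: d = Δt · v_P v_S / (v_P − v_S) = Δt · (5.81·3.83)/(5.81−3.83) ≈ 11.2385·Δt.
So d_P = 43.82, d_Q = 46.84, d_R = 36.05 km.
Circle about each station: (x − 52.5)² + (y − 27.9)² = 43.82²; (x + 27.9)² + (y − 3.5)² = 46.84²; (x − 49.8)² + (y − 18.3)² = 36.05².
Subtracting the P equation from the Q and R equations removes the quadratic terms:
-160.8 x − 48.8 y = -3017.79
-5.4 x − 19.2 y = -99.14
Solving the 2×2 system: x ≈ 18.8, y ≈ -0.1 km.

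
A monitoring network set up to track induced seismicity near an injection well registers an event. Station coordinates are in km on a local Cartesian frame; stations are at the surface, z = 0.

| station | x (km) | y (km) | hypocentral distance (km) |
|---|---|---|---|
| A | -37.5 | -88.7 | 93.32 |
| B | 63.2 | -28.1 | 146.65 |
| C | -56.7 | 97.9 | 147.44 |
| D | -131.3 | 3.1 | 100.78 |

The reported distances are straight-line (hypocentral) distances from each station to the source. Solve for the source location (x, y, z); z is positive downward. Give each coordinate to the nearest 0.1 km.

(-66.4, -32.3, 68.5)

Each station gives a sphere (x−x_i)² + (y−y_i)² + z² = d_i² (stations at z=0).
Subtracting the A sphere from B and C: z² cancels, leaving linear equations in x and y:
201.4 x + 121.2 y = -17287.69
-38.4 x + 373.2 y = -9504.57
Solving: x ≈ -66.400, y ≈ -32.300 km (keep extra digits for the depth step; rounded: -66.4, -32.3).
Then from the A sphere: z² = 93.32² − (x + 37.5)² − (y + 88.7)² with x = -66.400, y = -32.300, so z ≈ 68.501 ≈ 68.5 km.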